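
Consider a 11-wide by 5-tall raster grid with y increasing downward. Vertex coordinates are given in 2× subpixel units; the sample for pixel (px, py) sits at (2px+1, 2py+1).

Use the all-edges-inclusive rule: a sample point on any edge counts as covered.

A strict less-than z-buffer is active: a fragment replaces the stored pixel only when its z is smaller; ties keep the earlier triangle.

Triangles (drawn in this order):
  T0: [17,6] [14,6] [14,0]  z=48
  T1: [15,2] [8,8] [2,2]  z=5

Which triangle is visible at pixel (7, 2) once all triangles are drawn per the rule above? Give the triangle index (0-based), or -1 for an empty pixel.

T0:
  2·area = 18
  edge (17, 6)→(14, 6): d=(-3,0) inclusive
  edge (14, 6)→(14, 0): d=(0,-6) inclusive
  edge (14, 0)→(17, 6): d=(3,6) inclusive
    (7,1)@(15, 3): e=[9,6,3] → █
    (8,1)@(17, 3): e=[9,18,-9] → ·
    (7,2)@(15, 5): e=[3,6,9] → █
    (8,2)@(17, 5): e=[3,18,-3] → ·
    (7,3)@(15, 7): e=[-3,6,15] → ·
  covered (2 px):
    · · · · · · · · · · ·
    · · · · · · · █ · · ·
    · · · · · · · █ · · ·
    · · · · · · · · · · ·
    · · · · · · · · · · ·
T1:
  2·area = 78
  edge (15, 2)→(8, 8): d=(-7,6) inclusive
  edge (8, 8)→(2, 2): d=(-6,-6) inclusive
  edge (2, 2)→(15, 2): d=(13,0) inclusive
    (0,0)@(1, 1): e=[91,0,-13] → ·  [on edge]
    (1,1)@(3, 3): e=[65,0,13] → █  [on edge]
    (2,1)@(5, 3): e=[53,12,13] → █
    (3,1)@(7, 3): e=[41,24,13] → █
    (4,1)@(9, 3): e=[29,36,13] → █
    (5,1)@(11, 3): e=[17,48,13] → █
    (6,1)@(13, 3): e=[5,60,13] → █
    (7,1)@(15, 3): e=[-7,72,13] → ·
    (1,2)@(3, 5): e=[51,-12,39] → ·
    (2,2)@(5, 5): e=[39,0,39] → █  [on edge]
    (6,2)@(13, 5): e=[-9,48,39] → ·
    (2,3)@(5, 7): e=[25,-12,65] → ·
    (3,3)@(7, 7): e=[13,0,65] → █  [on edge]
    (4,4)@(9, 9): e=[-13,0,91] → ·  [on edge]
  covered (12 px):
    · · · · · · · · · · ·
    · █ █ █ █ █ █ · · · ·
    · · █ █ █ █ · · · · ·
    · · · █ █ · · · · · ·
    · · · · · · · · · · ·

Z-buffer (winner per pixel, '.' = empty):
  . . . . . . . . . . .
  . 1 1 1 1 1 1 0 . . .
  . . 1 1 1 1 . 0 . . .
  . . . 1 1 . . . . . .
  . . . . . . . . . . .

Final: 0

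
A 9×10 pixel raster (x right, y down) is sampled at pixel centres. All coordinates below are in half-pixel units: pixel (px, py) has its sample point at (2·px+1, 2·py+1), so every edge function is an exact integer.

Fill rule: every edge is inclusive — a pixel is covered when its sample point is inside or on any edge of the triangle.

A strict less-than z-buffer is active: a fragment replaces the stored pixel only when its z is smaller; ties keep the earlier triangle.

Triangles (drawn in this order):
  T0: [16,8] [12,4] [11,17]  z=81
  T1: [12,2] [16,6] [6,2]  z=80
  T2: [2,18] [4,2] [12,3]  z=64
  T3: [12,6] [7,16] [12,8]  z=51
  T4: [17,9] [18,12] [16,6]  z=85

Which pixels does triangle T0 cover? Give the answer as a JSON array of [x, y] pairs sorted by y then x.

T0:
  2·area = 56  (B↔C swapped to make it positive)
  edge (16, 8)→(11, 17): d=(-5,9) inclusive
  edge (11, 17)→(12, 4): d=(1,-13) inclusive
  edge (12, 4)→(16, 8): d=(4,4) inclusive
    (4,0)@(9, 1): e=[98,-42,0] → ·  [on edge]
    (5,1)@(11, 3): e=[70,-14,0] → ·  [on edge]
    (6,2)@(13, 5): e=[42,14,0] → █  [on edge]
    (7,2)@(15, 5): e=[24,40,-8] → ·
    (6,3)@(13, 7): e=[32,16,8] → █
    (7,3)@(15, 7): e=[14,42,0] → █  [on edge]
    (8,3)@(17, 7): e=[-4,68,-8] → ·
    (6,4)@(13, 9): e=[22,18,16] → █
    (8,4)@(17, 9): e=[-14,70,0] → ·  [on edge]
    (6,5)@(13, 11): e=[12,20,24] → █
    (7,5)@(15, 11): e=[-6,46,16] → ·
    (6,6)@(13, 13): e=[2,22,32] → █
    (5,8)@(11, 17): e=[0,0,56] → █  [on edge]
  covered (8 px):
    · · · · · · · · ·
    · · · · · · · · ·
    · · · · · · █ · ·
    · · · · · · █ █ ·
    · · · · · · █ █ ·
    · · · · · · █ · ·
    · · · · · · █ · ·
    · · · · · · · · ·
    · · · · · █ · · ·
    · · · · · · · · ·
T1:
  2·area = 24
  edge (12, 2)→(16, 6): d=(4,4) inclusive
  edge (16, 6)→(6, 2): d=(-10,-4) inclusive
  edge (6, 2)→(12, 2): d=(6,0) inclusive
    (5,0)@(11, 1): e=[0,30,-6] → ·  [on edge]
    (4,1)@(9, 3): e=[16,2,6] → █
    (5,1)@(11, 3): e=[8,10,6] → █
    (6,1)@(13, 3): e=[0,18,6] → █  [on edge]
    (7,1)@(15, 3): e=[-8,26,6] → ·
    (4,2)@(9, 5): e=[24,-18,18] → ·
    (5,2)@(11, 5): e=[16,-10,18] → ·
    (6,2)@(13, 5): e=[8,-2,18] → ·
    (7,2)@(15, 5): e=[0,6,18] → █  [on edge]
    (8,2)@(17, 5): e=[-8,14,18] → ·
    (7,3)@(15, 7): e=[8,-14,30] → ·
    (8,3)@(17, 7): e=[0,-6,30] → ·  [on edge]
  covered (4 px):
    · · · · · · · · ·
    · · · · █ █ █ · ·
    · · · · · · · █ ·
    · · · · · · · · ·
    · · · · · · · · ·
    · · · · · · · · ·
    · · · · · · · · ·
    · · · · · · · · ·
    · · · · · · · · ·
    · · · · · · · · ·
T2:
  2·area = 130
  edge (2, 18)→(4, 2): d=(2,-16) inclusive
  edge (4, 2)→(12, 3): d=(8,1) inclusive
  edge (12, 3)→(2, 18): d=(-10,15) inclusive
    (2,1)@(5, 3): e=[18,7,105] → █
    (3,1)@(7, 3): e=[50,5,75] → █
    (4,1)@(9, 3): e=[82,3,45] → █
    (5,1)@(11, 3): e=[114,1,15] → █
    (6,1)@(13, 3): e=[146,-1,-15] → ·
    (2,2)@(5, 5): e=[22,23,85] → █
    (5,2)@(11, 5): e=[118,17,-5] → ·
    (2,3)@(5, 7): e=[26,39,65] → █
    (5,3)@(11, 7): e=[122,33,-25] → ·
    (2,4)@(5, 9): e=[30,55,45] → █
    (4,4)@(9, 9): e=[94,51,-15] → ·
    (1,5)@(3, 11): e=[2,73,55] → █
  covered (17 px):
    · · · · · · · · ·
    · · █ █ █ █ · · ·
    · · █ █ █ · · · ·
    · · █ █ █ · · · ·
    · · █ █ · · · · ·
    · █ █ · · · · · ·
    · █ █ · · · · · ·
    · █ · · · · · · ·
    · · · · · · · · ·
    · · · · · · · · ·
T3:
  2·area = 10  (B↔C swapped to make it positive)
  edge (12, 6)→(12, 8): d=(0,2) inclusive
  edge (12, 8)→(7, 16): d=(-5,8) inclusive
  edge (7, 16)→(12, 6): d=(5,-10) inclusive
    (5,4)@(11, 9): e=[2,3,5] → █
    (6,4)@(13, 9): e=[-2,-13,25] → ·
    (5,5)@(11, 11): e=[2,-7,15] → ·
  covered (1 px):
    · · · · · · · · ·
    · · · · · · · · ·
    · · · · · · · · ·
    · · · · · · · · ·
    · · · · · █ · · ·
    · · · · · · · · ·
    · · · · · · · · ·
    · · · · · · · · ·
    · · · · · · · · ·
    · · · · · · · · ·
T4:
  degenerate (2·area = 0) — covers nothing

Result: [[6,2],[6,3],[7,3],[6,4],[7,4],[6,5],[6,6],[5,8]]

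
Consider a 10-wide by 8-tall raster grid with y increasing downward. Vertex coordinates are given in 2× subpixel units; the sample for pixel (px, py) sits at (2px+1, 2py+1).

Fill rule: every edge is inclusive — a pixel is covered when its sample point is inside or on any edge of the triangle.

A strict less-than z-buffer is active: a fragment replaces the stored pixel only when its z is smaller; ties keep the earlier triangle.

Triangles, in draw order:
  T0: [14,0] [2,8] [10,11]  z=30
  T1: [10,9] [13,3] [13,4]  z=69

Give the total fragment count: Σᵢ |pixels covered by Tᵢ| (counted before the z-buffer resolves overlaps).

T0:
  2·area = 100  (B↔C swapped to make it positive)
  edge (14, 0)→(10, 11): d=(-4,11) inclusive
  edge (10, 11)→(2, 8): d=(-8,-3) inclusive
  edge (2, 8)→(14, 0): d=(12,-8) inclusive
    (6,0)@(13, 1): e=[7,89,4] → X
    (7,0)@(15, 1): e=[-15,95,20] → .
    (5,1)@(11, 3): e=[21,67,12] → X
    (6,1)@(13, 3): e=[-1,73,28] → .
    (3,2)@(7, 5): e=[57,39,4] → X
    (4,2)@(9, 5): e=[35,45,20] → X
    (6,2)@(13, 5): e=[-9,57,52] → .
    (2,3)@(5, 7): e=[71,17,12] → X
    (6,3)@(13, 7): e=[-17,41,76] → .
    (2,4)@(5, 9): e=[63,1,36] → X
    (5,4)@(11, 9): e=[-3,19,84] → .
    (2,5)@(5, 11): e=[55,-15,60] → .
  covered (12 px):
    . . . . . . X . . .
    . . . . . X . . . .
    . . . X X X . . . .
    . . X X X X . . . .
    . . X X X . . . . .
    . . . . . . . . . .
    . . . . . . . . . .
    . . . . . . . . . .
T1:
  2·area = 3
  edge (10, 9)→(13, 3): d=(3,-6) inclusive
  edge (13, 3)→(13, 4): d=(0,1) inclusive
  edge (13, 4)→(10, 9): d=(-3,5) inclusive
    (6,0)@(13, 1): e=[-6,0,9] → .  [on edge]
    (6,1)@(13, 3): e=[0,0,3] → X  [on edge]
    (7,1)@(15, 3): e=[12,-2,-7] → .
    (6,2)@(13, 5): e=[6,0,-3] → .  [on edge]
    (5,3)@(11, 7): e=[0,2,1] → X  [on edge]
    (6,3)@(13, 7): e=[12,0,-9] → .  [on edge]
    (5,4)@(11, 9): e=[6,2,-5] → .
    (6,4)@(13, 9): e=[18,0,-15] → .  [on edge]
    (4,5)@(9, 11): e=[0,4,-1] → .  [on edge]
    (6,5)@(13, 11): e=[24,0,-21] → .  [on edge]
    (6,6)@(13, 13): e=[30,0,-27] → .  [on edge]
    (3,7)@(7, 15): e=[0,6,-3] → .  [on edge]
    (6,7)@(13, 15): e=[36,0,-33] → .  [on edge]
  covered (2 px):
    . . . . . . . . . .
    . . . . . . X . . .
    . . . . . . . . . .
    . . . . . X . . . .
    . . . . . . . . . .
    . . . . . . . . . .
    . . . . . . . . . .
    . . . . . . . . . .

Result: 14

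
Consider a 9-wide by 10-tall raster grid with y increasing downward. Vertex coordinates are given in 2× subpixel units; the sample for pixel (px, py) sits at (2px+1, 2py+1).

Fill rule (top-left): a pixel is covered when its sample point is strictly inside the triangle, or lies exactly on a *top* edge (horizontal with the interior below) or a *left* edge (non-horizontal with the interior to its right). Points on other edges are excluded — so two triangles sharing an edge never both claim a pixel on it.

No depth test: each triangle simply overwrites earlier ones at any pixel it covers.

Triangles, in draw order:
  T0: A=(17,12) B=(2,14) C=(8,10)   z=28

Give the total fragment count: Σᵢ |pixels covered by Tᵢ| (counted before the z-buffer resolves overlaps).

T0:
  2·area = 48
  edge (17, 12)→(2, 14): d=(-15,2) right/bottom  bias=-1
  edge (2, 14)→(8, 10): d=(6,-4) top-left  bias=+0
  edge (8, 10)→(17, 12): d=(9,2) right/bottom  bias=-1
    (3,5)@(7, 11): e=[35,2,11] → █
    (4,5)@(9, 11): e=[31,10,7] → █
    (5,5)@(11, 11): e=[27,18,3] → █
    (6,5)@(13, 11): e=[23,26,-1] → ·
    (2,6)@(5, 13): e=[9,6,33] → █
    (5,6)@(11, 13): e=[-3,30,21] → ·
    (2,7)@(5, 15): e=[-21,18,51] → ·
    (3,7)@(7, 15): e=[-25,26,47] → ·
    (4,7)@(9, 15): e=[-29,34,43] → ·
  covered (6 px):
    · · · · · · · · ·
    · · · · · · · · ·
    · · · · · · · · ·
    · · · · · · · · ·
    · · · · · · · · ·
    · · · █ █ █ · · ·
    · · █ █ █ · · · ·
    · · · · · · · · ·
    · · · · · · · · ·
    · · · · · · · · ·

Result: 6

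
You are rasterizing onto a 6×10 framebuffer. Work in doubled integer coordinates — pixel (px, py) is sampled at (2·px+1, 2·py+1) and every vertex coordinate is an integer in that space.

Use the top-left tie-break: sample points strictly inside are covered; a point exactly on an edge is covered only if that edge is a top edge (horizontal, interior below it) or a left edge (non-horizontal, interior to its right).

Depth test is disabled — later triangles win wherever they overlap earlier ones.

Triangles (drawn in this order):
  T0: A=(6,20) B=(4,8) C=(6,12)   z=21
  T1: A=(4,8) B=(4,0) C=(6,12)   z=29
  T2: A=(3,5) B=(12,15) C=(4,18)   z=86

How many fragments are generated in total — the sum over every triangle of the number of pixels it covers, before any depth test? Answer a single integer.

T0:
  2·area = 16
  edge (6, 20)→(4, 8): d=(-2,-12) top-left  bias=+0
  edge (4, 8)→(6, 12): d=(2,4) right/bottom  bias=-1
  edge (6, 12)→(6, 20): d=(0,8) right/bottom  bias=-1
    (2,5)@(5, 11): e=[6,2,8] → █
    (3,5)@(7, 11): e=[30,-6,-8] → ·
    (2,6)@(5, 13): e=[2,6,8] → █
    (3,6)@(7, 13): e=[26,-2,-8] → ·
    (2,7)@(5, 15): e=[-2,10,8] → ·
  covered (2 px):
    · · · · · ·
    · · · · · ·
    · · · · · ·
    · · · · · ·
    · · · · · ·
    · · █ · · ·
    · · █ · · ·
    · · · · · ·
    · · · · · ·
    · · · · · ·
T1:
  2·area = 16
  edge (4, 8)→(4, 0): d=(0,-8) top-left  bias=+0
  edge (4, 0)→(6, 12): d=(2,12) right/bottom  bias=-1
  edge (6, 12)→(4, 8): d=(-2,-4) top-left  bias=+0
    (2,3)@(5, 7): e=[8,2,6] → █
    (3,3)@(7, 7): e=[24,-22,14] → ·
    (2,4)@(5, 9): e=[8,6,2] → █
    (3,4)@(7, 9): e=[24,-18,10] → ·
    (2,5)@(5, 11): e=[8,10,-2] → ·
  covered (2 px):
    · · · · · ·
    · · · · · ·
    · · · · · ·
    · · █ · · ·
    · · █ · · ·
    · · · · · ·
    · · · · · ·
    · · · · · ·
    · · · · · ·
    · · · · · ·
T2:
  2·area = 107
  edge (3, 5)→(12, 15): d=(9,10) right/bottom  bias=-1
  edge (12, 15)→(4, 18): d=(-8,3) right/bottom  bias=-1
  edge (4, 18)→(3, 5): d=(-1,-13) top-left  bias=+0
    (1,2)@(3, 5): e=[0,107,0] → ·  [on edge]
    (2,4)@(5, 9): e=[16,69,22] → █
    (3,4)@(7, 9): e=[-4,63,48] → ·
    (2,5)@(5, 11): e=[34,53,20] → █
    (3,5)@(7, 11): e=[14,47,46] → █
    (4,5)@(9, 11): e=[-6,41,72] → ·
    (2,6)@(5, 13): e=[52,37,18] → █
    (4,6)@(9, 13): e=[12,25,70] → █
    (5,6)@(11, 13): e=[-8,19,96] → ·
    (2,7)@(5, 15): e=[70,21,16] → █
    (5,7)@(11, 15): e=[10,3,94] → █
    (2,8)@(5, 17): e=[88,5,14] → █
  covered (11 px):
    · · · · · ·
    · · · · · ·
    · · · · · ·
    · · · · · ·
    · · █ · · ·
    · · █ █ · ·
    · · █ █ █ ·
    · · █ █ █ █
    · · █ · · ·
    · · · · · ·

Answer: 15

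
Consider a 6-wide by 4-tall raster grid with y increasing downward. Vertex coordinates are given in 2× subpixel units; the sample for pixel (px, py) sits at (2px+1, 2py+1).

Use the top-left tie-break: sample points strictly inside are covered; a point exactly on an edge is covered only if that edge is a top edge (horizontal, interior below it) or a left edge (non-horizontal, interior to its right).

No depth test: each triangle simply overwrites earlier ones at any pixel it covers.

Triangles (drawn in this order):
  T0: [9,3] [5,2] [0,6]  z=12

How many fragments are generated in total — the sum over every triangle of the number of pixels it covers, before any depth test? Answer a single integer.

T0:
  2·area = 21  (B↔C swapped to make it positive)
  edge (9, 3)→(0, 6): d=(-9,3) right/bottom  bias=-1
  edge (0, 6)→(5, 2): d=(5,-4) top-left  bias=+0
  edge (5, 2)→(9, 3): d=(4,1) right/bottom  bias=-1
    (0,0)@(1, 1): e=[42,-21,0] → ·  [on edge]
    (2,1)@(5, 3): e=[12,5,4] → #
    (3,1)@(7, 3): e=[6,13,2] → #
    (4,1)@(9, 3): e=[0,21,0] → ·  [on edge]
    (1,2)@(3, 5): e=[0,7,14] → ·  [on edge]
    (2,2)@(5, 5): e=[-6,15,12] → ·
    (3,2)@(7, 5): e=[-12,23,10] → ·
  covered (2 px):
    · · · · · ·
    · · # # · ·
    · · · · · ·
    · · · · · ·

Final: 2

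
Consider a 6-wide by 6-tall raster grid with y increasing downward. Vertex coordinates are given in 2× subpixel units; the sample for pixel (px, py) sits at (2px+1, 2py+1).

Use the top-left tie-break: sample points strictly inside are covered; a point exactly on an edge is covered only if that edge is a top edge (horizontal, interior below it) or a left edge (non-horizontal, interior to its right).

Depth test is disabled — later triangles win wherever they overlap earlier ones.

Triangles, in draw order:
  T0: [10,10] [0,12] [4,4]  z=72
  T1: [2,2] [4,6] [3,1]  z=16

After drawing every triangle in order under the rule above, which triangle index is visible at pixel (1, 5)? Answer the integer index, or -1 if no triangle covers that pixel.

T0:
  2·area = 72
  edge (10, 10)→(0, 12): d=(-10,2) right/bottom  bias=-1
  edge (0, 12)→(4, 4): d=(4,-8) top-left  bias=+0
  edge (4, 4)→(10, 10): d=(6,6) right/bottom  bias=-1
    (0,0)@(1, 1): e=[108,-36,0] → .  [on edge]
    (1,1)@(3, 3): e=[84,-12,0] → .  [on edge]
    (2,2)@(5, 5): e=[60,12,0] → .  [on edge]
    (1,3)@(3, 7): e=[44,4,24] → X
    (2,3)@(5, 7): e=[40,20,12] → X
    (3,3)@(7, 7): e=[36,36,0] → .  [on edge]
    (1,4)@(3, 9): e=[24,12,36] → X
    (3,4)@(7, 9): e=[16,44,12] → X
    (4,4)@(9, 9): e=[12,60,0] → .  [on edge]
    (0,5)@(1, 11): e=[8,4,60] → X
    (2,5)@(5, 11): e=[0,36,36] → .  [on edge]
    (3,5)@(7, 11): e=[-4,52,24] → .
    (5,5)@(11, 11): e=[-12,84,0] → .  [on edge]
  covered (7 px):
    . . . . . .
    . . . . . .
    . . . . . .
    . X X . . .
    . X X X . .
    X X . . . .
T1:
  2·area = 6  (B↔C swapped to make it positive)
  edge (2, 2)→(3, 1): d=(1,-1) top-left  bias=+0
  edge (3, 1)→(4, 6): d=(1,5) right/bottom  bias=-1
  edge (4, 6)→(2, 2): d=(-2,-4) top-left  bias=+0
    (1,0)@(3, 1): e=[0,0,6] → .  [on edge]
    (0,1)@(1, 3): e=[0,12,-6] → .  [on edge]
    (1,1)@(3, 3): e=[2,2,2] → X
    (2,1)@(5, 3): e=[4,-8,10] → .
    (1,2)@(3, 5): e=[4,4,-2] → .
    (2,5)@(5, 11): e=[12,0,-6] → .  [on edge]
  covered (1 px):
    . . . . . .
    . X . . . .
    . . . . . .
    . . . . . .
    . . . . . .
    . . . . . .

Z-buffer (winner per pixel, '.' = empty):
  . . . . . .
  . 1 . . . .
  . . . . . .
  . 0 0 . . .
  . 0 0 0 . .
  0 0 . . . .

Final: 0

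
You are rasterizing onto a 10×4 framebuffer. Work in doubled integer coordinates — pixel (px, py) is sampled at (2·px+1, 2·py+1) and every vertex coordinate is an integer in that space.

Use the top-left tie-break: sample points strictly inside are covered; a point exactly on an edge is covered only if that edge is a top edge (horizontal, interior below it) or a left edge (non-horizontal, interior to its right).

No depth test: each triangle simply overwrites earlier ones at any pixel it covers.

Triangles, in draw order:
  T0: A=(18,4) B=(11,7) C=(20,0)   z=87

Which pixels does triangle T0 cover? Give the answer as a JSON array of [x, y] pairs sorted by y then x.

T0:
  2·area = 22
  edge (18, 4)→(11, 7): d=(-7,3) right/bottom  bias=-1
  edge (11, 7)→(20, 0): d=(9,-7) top-left  bias=+0
  edge (20, 0)→(18, 4): d=(-2,4) right/bottom  bias=-1
    (9,0)@(19, 1): e=[18,2,2] → #
    (8,1)@(17, 3): e=[10,6,6] → #
    (9,1)@(19, 3): e=[4,20,-2] → ·
    (7,2)@(15, 5): e=[2,10,10] → #
    (8,2)@(17, 5): e=[-4,24,2] → ·
    (5,3)@(11, 7): e=[0,0,22] → ·  [on edge]
    (7,3)@(15, 7): e=[-12,28,6] → ·
  covered (3 px):
    · · · · · · · · · #
    · · · · · · · · # ·
    · · · · · · · # · ·
    · · · · · · · · · ·

Result: [[9,0],[8,1],[7,2]]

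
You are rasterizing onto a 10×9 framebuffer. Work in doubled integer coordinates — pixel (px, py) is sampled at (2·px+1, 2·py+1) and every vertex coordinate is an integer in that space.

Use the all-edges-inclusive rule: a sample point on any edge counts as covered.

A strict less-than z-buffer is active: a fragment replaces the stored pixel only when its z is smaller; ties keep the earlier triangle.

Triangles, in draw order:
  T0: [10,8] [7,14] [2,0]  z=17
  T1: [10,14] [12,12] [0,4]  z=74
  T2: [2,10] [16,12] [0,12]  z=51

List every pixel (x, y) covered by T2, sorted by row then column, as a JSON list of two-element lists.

T0:
  2·area = 72
  edge (10, 8)→(7, 14): d=(-3,6) inclusive
  edge (7, 14)→(2, 0): d=(-5,-14) inclusive
  edge (2, 0)→(10, 8): d=(8,8) inclusive
    (1,0)@(3, 1): e=[63,9,0] → █  [on edge]
    (2,0)@(5, 1): e=[51,37,-16] → ·
    (1,1)@(3, 3): e=[57,-1,16] → ·
    (2,1)@(5, 3): e=[45,27,0] → █  [on edge]
    (3,1)@(7, 3): e=[33,55,-16] → ·
    (2,2)@(5, 5): e=[39,17,16] → █
    (3,2)@(7, 5): e=[27,45,0] → █  [on edge]
    (4,2)@(9, 5): e=[15,73,-16] → ·
    (2,3)@(5, 7): e=[33,7,32] → █
    (4,3)@(9, 7): e=[9,63,0] → █  [on edge]
    (5,3)@(11, 7): e=[-3,91,-16] → ·
    (2,4)@(5, 9): e=[27,-3,48] → ·
    (5,4)@(11, 9): e=[-9,81,0] → ·  [on edge]
    (6,5)@(13, 11): e=[-27,99,0] → ·  [on edge]
    (7,6)@(15, 13): e=[-45,117,0] → ·  [on edge]
    (8,7)@(17, 15): e=[-63,135,0] → ·  [on edge]
    (9,8)@(19, 17): e=[-81,153,0] → ·  [on edge]
  covered (11 px):
    · █ · · · · · · · ·
    · · █ · · · · · · ·
    · · █ █ · · · · · ·
    · · █ █ █ · · · · ·
    · · · █ █ · · · · ·
    · · · █ · · · · · ·
    · · · █ · · · · · ·
    · · · · · · · · · ·
    · · · · · · · · · ·
T1:
  2·area = 40  (B↔C swapped to make it positive)
  edge (10, 14)→(0, 4): d=(-10,-10) inclusive
  edge (0, 4)→(12, 12): d=(12,8) inclusive
  edge (12, 12)→(10, 14): d=(-2,2) inclusive
    (0,2)@(1, 5): e=[0,4,36] → █  [on edge]
    (1,2)@(3, 5): e=[20,-12,32] → ·
    (9,2)@(19, 5): e=[180,-140,0] → ·  [on edge]
    (0,3)@(1, 7): e=[-20,28,32] → ·
    (1,3)@(3, 7): e=[0,12,28] → █  [on edge]
    (2,3)@(5, 7): e=[20,-4,24] → ·
    (8,3)@(17, 7): e=[140,-100,0] → ·  [on edge]
    (1,4)@(3, 9): e=[-20,36,24] → ·
    (2,4)@(5, 9): e=[0,20,20] → █  [on edge]
    (3,4)@(7, 9): e=[20,4,16] → █
    (4,4)@(9, 9): e=[40,-12,12] → ·
    (7,4)@(15, 9): e=[100,-60,0] → ·  [on edge]
    (3,5)@(7, 11): e=[0,28,12] → █  [on edge]
    (6,5)@(13, 11): e=[60,-20,0] → ·  [on edge]
    (4,6)@(9, 13): e=[0,36,4] → █  [on edge]
    (5,6)@(11, 13): e=[20,20,0] → █  [on edge]
    (4,7)@(9, 15): e=[-20,60,0] → ·  [on edge]
    (5,7)@(11, 15): e=[0,44,-4] → ·  [on edge]
    (3,8)@(7, 17): e=[-60,100,0] → ·  [on edge]
    (6,8)@(13, 17): e=[0,52,-12] → ·  [on edge]
  covered (8 px):
    · · · · · · · · · ·
    · · · · · · · · · ·
    █ · · · · · · · · ·
    · █ · · · · · · · ·
    · · █ █ · · · · · ·
    · · · █ █ · · · · ·
    · · · · █ █ · · · ·
    · · · · · · · · · ·
    · · · · · · · · · ·
T2:
  2·area = 32
  edge (2, 10)→(16, 12): d=(14,2) inclusive
  edge (16, 12)→(0, 12): d=(-16,0) inclusive
  edge (0, 12)→(2, 10): d=(2,-2) inclusive
    (5,0)@(11, 1): e=[-144,176,0] → ·  [on edge]
    (4,1)@(9, 3): e=[-112,144,0] → ·  [on edge]
    (3,2)@(7, 5): e=[-80,112,0] → ·  [on edge]
    (2,3)@(5, 7): e=[-48,80,0] → ·  [on edge]
    (1,4)@(3, 9): e=[-16,48,0] → ·  [on edge]
    (0,5)@(1, 11): e=[16,16,0] → █  [on edge]
    (1,5)@(3, 11): e=[12,16,4] → █
    (2,5)@(5, 11): e=[8,16,8] → █
    (3,5)@(7, 11): e=[4,16,12] → █
    (4,5)@(9, 11): e=[0,16,16] → █  [on edge]
    (5,5)@(11, 11): e=[-4,16,20] → ·
    (0,6)@(1, 13): e=[44,-16,4] → ·
  covered (5 px):
    · · · · · · · · · ·
    · · · · · · · · · ·
    · · · · · · · · · ·
    · · · · · · · · · ·
    · · · · · · · · · ·
    █ █ █ █ █ · · · · ·
    · · · · · · · · · ·
    · · · · · · · · · ·
    · · · · · · · · · ·

Answer: [[0,5],[1,5],[2,5],[3,5],[4,5]]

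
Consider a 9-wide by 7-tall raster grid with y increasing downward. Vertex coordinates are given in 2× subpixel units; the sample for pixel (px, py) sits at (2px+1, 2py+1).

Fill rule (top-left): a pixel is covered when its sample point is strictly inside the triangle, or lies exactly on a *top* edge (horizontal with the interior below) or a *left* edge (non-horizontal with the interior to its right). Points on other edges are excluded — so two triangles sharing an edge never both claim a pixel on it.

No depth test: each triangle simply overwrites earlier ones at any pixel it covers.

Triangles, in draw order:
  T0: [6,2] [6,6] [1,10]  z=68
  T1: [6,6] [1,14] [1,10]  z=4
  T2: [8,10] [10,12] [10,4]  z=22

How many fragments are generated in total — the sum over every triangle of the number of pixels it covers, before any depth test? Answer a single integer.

T0:
  2·area = 20
  edge (6, 2)→(6, 6): d=(0,4) right/bottom  bias=-1
  edge (6, 6)→(1, 10): d=(-5,4) right/bottom  bias=-1
  edge (1, 10)→(6, 2): d=(5,-8) top-left  bias=+0
    (2,2)@(5, 5): e=[4,9,7] → #
    (3,2)@(7, 5): e=[-4,1,23] → ·
    (1,3)@(3, 7): e=[12,7,1] → #
    (2,3)@(5, 7): e=[4,-1,17] → ·
    (1,4)@(3, 9): e=[12,-3,11] → ·
  covered (2 px):
    · · · · · · · · ·
    · · · · · · · · ·
    · · # · · · · · ·
    · # · · · · · · ·
    · · · · · · · · ·
    · · · · · · · · ·
    · · · · · · · · ·
T1:
  2·area = 20
  edge (6, 6)→(1, 14): d=(-5,8) right/bottom  bias=-1
  edge (1, 14)→(1, 10): d=(0,-4) top-left  bias=+0
  edge (1, 10)→(6, 6): d=(5,-4) top-left  bias=+0
    (0,0)@(1, 1): e=[65,0,-45] → ·  [on edge]
    (0,1)@(1, 3): e=[55,0,-35] → ·  [on edge]
    (0,2)@(1, 5): e=[45,0,-25] → ·  [on edge]
    (0,3)@(1, 7): e=[35,0,-15] → ·  [on edge]
    (2,3)@(5, 7): e=[3,16,1] → #
    (3,3)@(7, 7): e=[-13,24,9] → ·
    (0,4)@(1, 9): e=[25,0,-5] → ·  [on edge]
    (1,4)@(3, 9): e=[9,8,3] → #
    (2,4)@(5, 9): e=[-7,16,11] → ·
    (0,5)@(1, 11): e=[15,0,5] → #  [on edge]
    (1,5)@(3, 11): e=[-1,8,13] → ·
    (0,6)@(1, 13): e=[5,0,15] → #  [on edge]
  covered (4 px):
    · · · · · · · · ·
    · · · · · · · · ·
    · · · · · · · · ·
    · · # · · · · · ·
    · # · · · · · · ·
    # · · · · · · · ·
    # · · · · · · · ·
T2:
  2·area = 16  (B↔C swapped to make it positive)
  edge (8, 10)→(10, 4): d=(2,-6) top-left  bias=+0
  edge (10, 4)→(10, 12): d=(0,8) right/bottom  bias=-1
  edge (10, 12)→(8, 10): d=(-2,-2) top-left  bias=+0
    (5,0)@(11, 1): e=[0,-8,24] → ·  [on edge]
    (0,1)@(1, 3): e=[-56,72,0] → ·  [on edge]
    (1,2)@(3, 5): e=[-40,56,0] → ·  [on edge]
    (2,3)@(5, 7): e=[-24,40,0] → ·  [on edge]
    (4,3)@(9, 7): e=[0,8,8] → #  [on edge]
    (5,3)@(11, 7): e=[12,-8,12] → ·
    (3,4)@(7, 9): e=[-8,24,0] → ·  [on edge]
    (4,4)@(9, 9): e=[4,8,4] → #
    (5,4)@(11, 9): e=[16,-8,8] → ·
    (4,5)@(9, 11): e=[8,8,0] → #  [on edge]
    (5,5)@(11, 11): e=[20,-8,4] → ·
    (3,6)@(7, 13): e=[0,24,-8] → ·  [on edge]
    (5,6)@(11, 13): e=[24,-8,0] → ·  [on edge]
  covered (3 px):
    · · · · · · · · ·
    · · · · · · · · ·
    · · · · · · · · ·
    · · · · # · · · ·
    · · · · # · · · ·
    · · · · # · · · ·
    · · · · · · · · ·

Answer: 9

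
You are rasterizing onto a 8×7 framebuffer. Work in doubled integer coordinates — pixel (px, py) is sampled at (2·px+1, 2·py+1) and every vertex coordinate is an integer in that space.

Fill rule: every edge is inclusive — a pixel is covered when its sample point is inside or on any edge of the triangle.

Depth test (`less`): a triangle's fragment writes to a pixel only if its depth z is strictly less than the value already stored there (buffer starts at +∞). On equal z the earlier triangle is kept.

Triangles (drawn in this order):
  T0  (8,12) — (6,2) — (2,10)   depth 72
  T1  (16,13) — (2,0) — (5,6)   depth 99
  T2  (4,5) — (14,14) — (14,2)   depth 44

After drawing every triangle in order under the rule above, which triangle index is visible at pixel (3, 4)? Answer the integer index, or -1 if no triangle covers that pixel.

T0:
  2·area = 56  (B↔C swapped to make it positive)
  edge (8, 12)→(2, 10): d=(-6,-2) inclusive
  edge (2, 10)→(6, 2): d=(4,-8) inclusive
  edge (6, 2)→(8, 12): d=(2,10) inclusive
    (2,2)@(5, 5): e=[36,4,16] → █
    (3,2)@(7, 5): e=[40,20,-4] → ·
    (2,3)@(5, 7): e=[24,12,20] → █
    (3,3)@(7, 7): e=[28,28,0] → █  [on edge]
    (4,3)@(9, 7): e=[32,44,-20] → ·
    (1,4)@(3, 9): e=[8,4,44] → █
    (4,4)@(9, 9): e=[20,52,-16] → ·
    (1,5)@(3, 11): e=[-4,12,48] → ·
    (2,5)@(5, 11): e=[0,28,28] → █  [on edge]
    (4,5)@(9, 11): e=[8,60,-12] → ·
    (2,6)@(5, 13): e=[-12,36,32] → ·
    (3,6)@(7, 13): e=[-8,52,12] → ·
    (5,6)@(11, 13): e=[0,84,-28] → ·  [on edge]
  covered (8 px):
    · · · · · · · ·
    · · · · · · · ·
    · · █ · · · · ·
    · · █ █ · · · ·
    · █ █ █ · · · ·
    · · █ █ · · · ·
    · · · · · · · ·
T1:
  2·area = 45  (B↔C swapped to make it positive)
  edge (16, 13)→(5, 6): d=(-11,-7) inclusive
  edge (5, 6)→(2, 0): d=(-3,-6) inclusive
  edge (2, 0)→(16, 13): d=(14,13) inclusive
    (1,0)@(3, 1): e=[41,3,1] → █
    (2,0)@(5, 1): e=[55,15,-25] → ·
    (1,1)@(3, 3): e=[19,-3,29] → ·
    (2,1)@(5, 3): e=[33,9,3] → █
    (3,1)@(7, 3): e=[47,21,-23] → ·
    (2,2)@(5, 5): e=[11,3,31] → █
    (3,2)@(7, 5): e=[25,15,5] → █
    (4,2)@(9, 5): e=[39,27,-21] → ·
    (2,3)@(5, 7): e=[-11,-3,59] → ·
    (3,3)@(7, 7): e=[3,9,33] → █
    (4,3)@(9, 7): e=[17,21,7] → █
    (5,3)@(11, 7): e=[31,33,-19] → ·
  covered (8 px):
    · █ · · · · · ·
    · · █ · · · · ·
    · · █ █ · · · ·
    · · · █ █ · · ·
    · · · · · █ · ·
    · · · · · · █ ·
    · · · · · · · ·
T2:
  2·area = 120  (B↔C swapped to make it positive)
  edge (4, 5)→(14, 2): d=(10,-3) inclusive
  edge (14, 2)→(14, 14): d=(0,12) inclusive
  edge (14, 14)→(4, 5): d=(-10,-9) inclusive
    (5,1)@(11, 3): e=[1,36,83] → █
    (6,1)@(13, 3): e=[7,12,101] → █
    (7,1)@(15, 3): e=[13,-12,119] → ·
    (2,2)@(5, 5): e=[3,108,9] → █
    (3,2)@(7, 5): e=[9,84,27] → █
    (4,2)@(9, 5): e=[15,60,45] → █
    (7,2)@(15, 5): e=[33,-12,99] → ·
    (2,3)@(5, 7): e=[23,108,-11] → ·
    (3,3)@(7, 7): e=[29,84,7] → █
    (7,3)@(15, 7): e=[53,-12,79] → ·
    (3,4)@(7, 9): e=[49,84,-13] → ·
    (4,4)@(9, 9): e=[55,60,5] → █
  covered (17 px):
    · · · · · · · ·
    · · · · · █ █ ·
    · · █ █ █ █ █ ·
    · · · █ █ █ █ ·
    · · · · █ █ █ ·
    · · · · · █ █ ·
    · · · · · · █ ·

Z-buffer (winner per pixel, '.' = empty):
  . 1 . . . . . .
  . . 1 . . 2 2 .
  . . 2 2 2 2 2 .
  . . 0 2 2 2 2 .
  . 0 0 0 2 2 2 .
  . . 0 0 . 2 2 .
  . . . . . . 2 .

Result: 0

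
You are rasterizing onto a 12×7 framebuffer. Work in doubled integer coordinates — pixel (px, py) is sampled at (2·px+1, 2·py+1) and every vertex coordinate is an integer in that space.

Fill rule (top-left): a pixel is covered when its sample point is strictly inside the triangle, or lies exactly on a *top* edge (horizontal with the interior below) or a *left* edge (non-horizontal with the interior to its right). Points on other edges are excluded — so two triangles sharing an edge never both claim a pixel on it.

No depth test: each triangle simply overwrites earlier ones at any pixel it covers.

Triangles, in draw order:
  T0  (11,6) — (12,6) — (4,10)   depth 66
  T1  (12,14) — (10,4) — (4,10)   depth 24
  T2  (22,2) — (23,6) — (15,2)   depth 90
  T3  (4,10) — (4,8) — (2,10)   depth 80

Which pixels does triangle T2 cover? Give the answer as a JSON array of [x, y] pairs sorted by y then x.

T0:
  2·area = 4
  edge (11, 6)→(12, 6): d=(1,0) top-left  bias=+0
  edge (12, 6)→(4, 10): d=(-8,4) right/bottom  bias=-1
  edge (4, 10)→(11, 6): d=(7,-4) top-left  bias=+0
  covered (0 px):
    · · · · · · · · · · · ·
    · · · · · · · · · · · ·
    · · · · · · · · · · · ·
    · · · · · · · · · · · ·
    · · · · · · · · · · · ·
    · · · · · · · · · · · ·
    · · · · · · · · · · · ·
T1:
  2·area = 72  (B↔C swapped to make it positive)
  edge (12, 14)→(4, 10): d=(-8,-4) top-left  bias=+0
  edge (4, 10)→(10, 4): d=(6,-6) top-left  bias=+0
  edge (10, 4)→(12, 14): d=(2,10) right/bottom  bias=-1
    (6,0)@(13, 1): e=[108,0,-36] → ·  [on edge]
    (5,1)@(11, 3): e=[84,0,-12] → ·  [on edge]
    (4,2)@(9, 5): e=[60,0,12] → █  [on edge]
    (5,2)@(11, 5): e=[68,12,-8] → ·
    (3,3)@(7, 7): e=[36,0,36] → █  [on edge]
    (5,3)@(11, 7): e=[52,24,-4] → ·
    (2,4)@(5, 9): e=[12,0,60] → █  [on edge]
    (5,4)@(11, 9): e=[36,36,0] → ·  [on edge]
    (1,5)@(3, 11): e=[-12,0,84] → ·  [on edge]
    (2,5)@(5, 11): e=[-4,12,64] → ·
    (3,5)@(7, 11): e=[4,24,44] → █
    (5,5)@(11, 11): e=[20,48,4] → █
    (0,6)@(1, 13): e=[-36,0,108] → ·  [on edge]
  covered (10 px):
    · · · · · · · · · · · ·
    · · · · · · · · · · · ·
    · · · · █ · · · · · · ·
    · · · █ █ · · · · · · ·
    · · █ █ █ · · · · · · ·
    · · · █ █ █ · · · · · ·
    · · · · · █ · · · · · ·
T2:
  2·area = 28
  edge (22, 2)→(23, 6): d=(1,4) right/bottom  bias=-1
  edge (23, 6)→(15, 2): d=(-8,-4) top-left  bias=+0
  edge (15, 2)→(22, 2): d=(7,0) top-left  bias=+0
    (6,0)@(13, 1): e=[35,0,-7] → ·  [on edge]
    (8,1)@(17, 3): e=[21,0,7] → █  [on edge]
    (9,1)@(19, 3): e=[13,8,7] → █
    (10,1)@(21, 3): e=[5,16,7] → █
    (11,1)@(23, 3): e=[-3,24,7] → ·
    (8,2)@(17, 5): e=[23,-16,21] → ·
    (9,2)@(19, 5): e=[15,-8,21] → ·
    (10,2)@(21, 5): e=[7,0,21] → █  [on edge]
    (11,2)@(23, 5): e=[-1,8,21] → ·
    (10,3)@(21, 7): e=[9,-16,35] → ·
  covered (4 px):
    · · · · · · · · · · · ·
    · · · · · · · · █ █ █ ·
    · · · · · · · · · · █ ·
    · · · · · · · · · · · ·
    · · · · · · · · · · · ·
    · · · · · · · · · · · ·
    · · · · · · · · · · · ·
T3:
  2·area = 4  (B↔C swapped to make it positive)
  edge (4, 10)→(2, 10): d=(-2,0) right/bottom  bias=-1
  edge (2, 10)→(4, 8): d=(2,-2) top-left  bias=+0
  edge (4, 8)→(4, 10): d=(0,2) right/bottom  bias=-1
    (5,0)@(11, 1): e=[18,0,-14] → ·  [on edge]
    (4,1)@(9, 3): e=[14,0,-10] → ·  [on edge]
    (3,2)@(7, 5): e=[10,0,-6] → ·  [on edge]
    (2,3)@(5, 7): e=[6,0,-2] → ·  [on edge]
    (1,4)@(3, 9): e=[2,0,2] → █  [on edge]
    (2,4)@(5, 9): e=[2,4,-2] → ·
    (0,5)@(1, 11): e=[-2,0,6] → ·  [on edge]
    (1,5)@(3, 11): e=[-2,4,2] → ·
  covered (1 px):
    · · · · · · · · · · · ·
    · · · · · · · · · · · ·
    · · · · · · · · · · · ·
    · · · · · · · · · · · ·
    · █ · · · · · · · · · ·
    · · · · · · · · · · · ·
    · · · · · · · · · · · ·

Answer: [[8,1],[9,1],[10,1],[10,2]]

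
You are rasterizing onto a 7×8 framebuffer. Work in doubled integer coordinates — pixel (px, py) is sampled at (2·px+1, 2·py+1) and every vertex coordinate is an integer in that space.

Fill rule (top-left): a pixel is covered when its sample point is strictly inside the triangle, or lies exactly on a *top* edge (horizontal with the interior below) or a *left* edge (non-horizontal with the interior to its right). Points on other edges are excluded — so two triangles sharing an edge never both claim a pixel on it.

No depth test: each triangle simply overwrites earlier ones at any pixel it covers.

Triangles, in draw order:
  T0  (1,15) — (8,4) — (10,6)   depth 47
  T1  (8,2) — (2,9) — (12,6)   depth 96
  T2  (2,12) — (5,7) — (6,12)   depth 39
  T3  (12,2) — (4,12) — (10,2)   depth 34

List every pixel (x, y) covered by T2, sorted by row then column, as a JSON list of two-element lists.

T0:
  2·area = 36
  edge (1, 15)→(8, 4): d=(7,-11) top-left  bias=+0
  edge (8, 4)→(10, 6): d=(2,2) right/bottom  bias=-1
  edge (10, 6)→(1, 15): d=(-9,9) right/bottom  bias=-1
    (2,0)@(5, 1): e=[-54,0,90] → .  [on edge]
    (3,1)@(7, 3): e=[-18,0,54] → .  [on edge]
    (6,1)@(13, 3): e=[48,-12,0] → .  [on edge]
    (4,2)@(9, 5): e=[18,0,18] → .  [on edge]
    (5,2)@(11, 5): e=[40,-4,0] → .  [on edge]
    (3,3)@(7, 7): e=[10,8,18] → X
    (4,3)@(9, 7): e=[32,4,0] → .  [on edge]
    (5,3)@(11, 7): e=[54,0,-18] → .  [on edge]
    (2,4)@(5, 9): e=[2,16,18] → X
    (3,4)@(7, 9): e=[24,12,0] → .  [on edge]
    (6,4)@(13, 9): e=[90,0,-54] → .  [on edge]
    (2,5)@(5, 11): e=[16,20,0] → .  [on edge]
    (1,6)@(3, 13): e=[8,28,0] → .  [on edge]
    (0,7)@(1, 15): e=[0,36,0] → .  [on edge]
  covered (2 px):
    . . . . . . .
    . . . . . . .
    . . . . . . .
    . . . X . . .
    . . X . . . .
    . . . . . . .
    . . . . . . .
    . . . . . . .
T1:
  2·area = 52  (B↔C swapped to make it positive)
  edge (8, 2)→(12, 6): d=(4,4) right/bottom  bias=-1
  edge (12, 6)→(2, 9): d=(-10,3) right/bottom  bias=-1
  edge (2, 9)→(8, 2): d=(6,-7) top-left  bias=+0
    (3,0)@(7, 1): e=[0,65,-13] → .  [on edge]
    (4,1)@(9, 3): e=[0,39,13] → .  [on edge]
    (3,2)@(7, 5): e=[16,25,11] → X
    (4,2)@(9, 5): e=[8,19,25] → X
    (5,2)@(11, 5): e=[0,13,39] → .  [on edge]
    (2,3)@(5, 7): e=[32,11,9] → X
    (4,3)@(9, 7): e=[16,-1,37] → .
    (6,3)@(13, 7): e=[0,-13,65] → .  [on edge]
    (2,4)@(5, 9): e=[40,-9,21] → .
    (3,4)@(7, 9): e=[32,-15,35] → .
  covered (4 px):
    . . . . . . .
    . . . . . . .
    . . . X X . .
    . . X X . . .
    . . . . . . .
    . . . . . . .
    . . . . . . .
    . . . . . . .
T2:
  2·area = 20
  edge (2, 12)→(5, 7): d=(3,-5) top-left  bias=+0
  edge (5, 7)→(6, 12): d=(1,5) right/bottom  bias=-1
  edge (6, 12)→(2, 12): d=(-4,0) right/bottom  bias=-1
    (2,3)@(5, 7): e=[0,0,20] → .  [on edge]
    (2,4)@(5, 9): e=[6,2,12] → X
    (3,4)@(7, 9): e=[16,-8,12] → .
    (1,5)@(3, 11): e=[2,14,4] → X
    (3,5)@(7, 11): e=[22,-6,4] → .
    (1,6)@(3, 13): e=[8,16,-4] → .
    (2,6)@(5, 13): e=[18,6,-4] → .
  covered (3 px):
    . . . . . . .
    . . . . . . .
    . . . . . . .
    . . . . . . .
    . . X . . . .
    . X X . . . .
    . . . . . . .
    . . . . . . .
T3:
  2·area = 20
  edge (12, 2)→(4, 12): d=(-8,10) right/bottom  bias=-1
  edge (4, 12)→(10, 2): d=(6,-10) top-left  bias=+0
  edge (10, 2)→(12, 2): d=(2,0) top-left  bias=+0
    (5,1)@(11, 3): e=[2,16,2] → X
    (6,1)@(13, 3): e=[-18,36,2] → .
    (4,2)@(9, 5): e=[6,8,6] → X
    (5,2)@(11, 5): e=[-14,28,6] → .
    (3,3)@(7, 7): e=[10,0,10] → X  [on edge]
    (4,3)@(9, 7): e=[-10,20,10] → .
    (3,4)@(7, 9): e=[-6,12,14] → .
  covered (3 px):
    . . . . . . .
    . . . . . X .
    . . . . X . .
    . . . X . . .
    . . . . . . .
    . . . . . . .
    . . . . . . .
    . . . . . . .

Answer: [[2,4],[1,5],[2,5]]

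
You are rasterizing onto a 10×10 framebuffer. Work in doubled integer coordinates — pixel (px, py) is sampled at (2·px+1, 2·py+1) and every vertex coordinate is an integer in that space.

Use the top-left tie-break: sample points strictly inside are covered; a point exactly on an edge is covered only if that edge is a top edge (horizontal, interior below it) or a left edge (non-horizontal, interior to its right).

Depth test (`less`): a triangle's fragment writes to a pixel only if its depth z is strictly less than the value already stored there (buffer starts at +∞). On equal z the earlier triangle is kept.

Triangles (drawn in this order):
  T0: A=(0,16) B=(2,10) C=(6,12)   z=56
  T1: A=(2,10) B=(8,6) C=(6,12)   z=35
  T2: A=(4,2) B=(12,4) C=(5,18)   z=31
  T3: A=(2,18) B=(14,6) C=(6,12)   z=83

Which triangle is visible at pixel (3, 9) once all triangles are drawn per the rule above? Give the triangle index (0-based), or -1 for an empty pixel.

T0:
  2·area = 28
  edge (0, 16)→(2, 10): d=(2,-6) top-left  bias=+0
  edge (2, 10)→(6, 12): d=(4,2) right/bottom  bias=-1
  edge (6, 12)→(0, 16): d=(-6,4) right/bottom  bias=-1
    (2,0)@(5, 1): e=[0,-42,70] → .  [on edge]
    (1,3)@(3, 7): e=[0,-14,42] → .  [on edge]
    (1,5)@(3, 11): e=[8,2,18] → X
    (2,5)@(5, 11): e=[20,-2,10] → .
    (0,6)@(1, 13): e=[0,14,14] → X  [on edge]
    (2,6)@(5, 13): e=[24,6,-2] → .
    (0,7)@(1, 15): e=[4,22,2] → X
    (1,7)@(3, 15): e=[16,18,-6] → .
    (0,8)@(1, 17): e=[8,30,-10] → .
  covered (4 px):
    . . . . . . . . . .
    . . . . . . . . . .
    . . . . . . . . . .
    . . . . . . . . . .
    . . . . . . . . . .
    . X . . . . . . . .
    X X . . . . . . . .
    X . . . . . . . . .
    . . . . . . . . . .
    . . . . . . . . . .
T1:
  2·area = 28
  edge (2, 10)→(8, 6): d=(6,-4) top-left  bias=+0
  edge (8, 6)→(6, 12): d=(-2,6) right/bottom  bias=-1
  edge (6, 12)→(2, 10): d=(-4,-2) top-left  bias=+0
    (4,1)@(9, 3): e=[-14,0,42] → .  [on edge]
    (3,3)@(7, 7): e=[2,4,22] → X
    (4,3)@(9, 7): e=[10,-8,26] → .
    (2,4)@(5, 9): e=[6,12,10] → X
    (3,4)@(7, 9): e=[14,0,14] → .  [on edge]
    (2,5)@(5, 11): e=[18,8,2] → X
    (3,5)@(7, 11): e=[26,-4,6] → .
    (2,6)@(5, 13): e=[30,4,-6] → .
    (2,7)@(5, 15): e=[42,0,-14] → .  [on edge]
  covered (3 px):
    . . . . . . . . . .
    . . . . . . . . . .
    . . . . . . . . . .
    . . . X . . . . . .
    . . X . . . . . . .
    . . X . . . . . . .
    . . . . . . . . . .
    . . . . . . . . . .
    . . . . . . . . . .
    . . . . . . . . . .
T2:
  2·area = 126
  edge (4, 2)→(12, 4): d=(8,2) right/bottom  bias=-1
  edge (12, 4)→(5, 18): d=(-7,14) right/bottom  bias=-1
  edge (5, 18)→(4, 2): d=(-1,-16) top-left  bias=+0
    (2,1)@(5, 3): e=[6,105,15] → X
    (3,1)@(7, 3): e=[2,77,47] → X
    (4,1)@(9, 3): e=[-2,49,79] → .
    (2,2)@(5, 5): e=[22,91,13] → X
    (4,2)@(9, 5): e=[14,35,77] → X
    (5,2)@(11, 5): e=[10,7,109] → X
    (6,2)@(13, 5): e=[6,-21,141] → .
    (2,3)@(5, 7): e=[38,77,11] → X
    (5,3)@(11, 7): e=[26,-7,107] → .
    (2,4)@(5, 9): e=[54,63,9] → X
    (5,4)@(11, 9): e=[42,-21,105] → .
    (2,5)@(5, 11): e=[70,49,7] → X
  covered (18 px):
    . . . . . . . . . .
    . . X X . . . . . .
    . . X X X X . . . .
    . . X X X . . . . .
    . . X X X . . . . .
    . . X X . . . . . .
    . . X X . . . . . .
    . . X . . . . . . .
    . . X . . . . . . .
    . . . . . . . . . .
T3:
  2·area = 24  (B↔C swapped to make it positive)
  edge (2, 18)→(6, 12): d=(4,-6) top-left  bias=+0
  edge (6, 12)→(14, 6): d=(8,-6) top-left  bias=+0
  edge (14, 6)→(2, 18): d=(-12,12) right/bottom  bias=-1
    (9,0)@(19, 1): e=[34,-10,0] → .  [on edge]
    (8,1)@(17, 3): e=[30,-6,0] → .  [on edge]
    (7,2)@(15, 5): e=[26,-2,0] → .  [on edge]
    (6,3)@(13, 7): e=[22,2,0] → .  [on edge]
    (5,4)@(11, 9): e=[18,6,0] → .  [on edge]
    (4,5)@(9, 11): e=[14,10,0] → .  [on edge]
    (3,6)@(7, 13): e=[10,14,0] → .  [on edge]
    (2,7)@(5, 15): e=[6,18,0] → .  [on edge]
    (1,8)@(3, 17): e=[2,22,0] → .  [on edge]
    (0,9)@(1, 19): e=[-2,26,0] → .  [on edge]
  covered (0 px):
    . . . . . . . . . .
    . . . . . . . . . .
    . . . . . . . . . .
    . . . . . . . . . .
    . . . . . . . . . .
    . . . . . . . . . .
    . . . . . . . . . .
    . . . . . . . . . .
    . . . . . . . . . .
    . . . . . . . . . .

Z-buffer (winner per pixel, '.' = empty):
  . . . . . . . . . .
  . . 2 2 . . . . . .
  . . 2 2 2 2 . . . .
  . . 2 2 2 . . . . .
  . . 2 2 2 . . . . .
  . 0 2 2 . . . . . .
  0 0 2 2 . . . . . .
  0 . 2 . . . . . . .
  . . 2 . . . . . . .
  . . . . . . . . . .

Answer: -1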